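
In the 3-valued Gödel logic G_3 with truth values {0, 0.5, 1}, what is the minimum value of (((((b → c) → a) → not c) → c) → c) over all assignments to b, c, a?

0.50

The minimum is attained at b = 0, c = 0.5, a = 0.5:
  (b → c): 0 ≤ 0.5, so result = 1
  ((b → c) → a): 1 > 0.5, so result = 0.5
  not c: Gödel ¬ of 0.5 = 0 (operand ≠ 0)
  (((b → c) → a) → not c): 0.5 > 0, so result = 0
  ((((b → c) → a) → not c) → c): 0 ≤ 0.5, so result = 1
  (((((b → c) → a) → not c) → c) → c): 1 > 0.5, so result = 0.5
Checking all 27 assignments confirms none give a value below 0.50.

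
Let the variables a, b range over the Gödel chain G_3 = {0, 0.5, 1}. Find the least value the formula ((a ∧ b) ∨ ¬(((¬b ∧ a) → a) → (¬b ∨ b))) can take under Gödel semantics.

0.00

The minimum is attained at a = 0, b = 0:
  (a ∧ b) = min(0, 0) = 0
  ¬b: Gödel ¬ of 0 = 1 (operand is 0)
  (¬b ∧ a) = min(1, 0) = 0
  ((¬b ∧ a) → a): 0 ≤ 0, so result = 1
  ¬b: Gödel ¬ of 0 = 1 (operand is 0)
  (¬b ∨ b) = max(1, 0) = 1
  (((¬b ∧ a) → a) → (¬b ∨ b)): 1 ≤ 1, so result = 1
  ¬(((¬b ∧ a) → a) → (¬b ∨ b)): Gödel ¬ of 1 = 0 (operand ≠ 0)
  ((a ∧ b) ∨ ¬(((¬b ∧ a) → a) → (¬b ∨ b))) = max(0, 0) = 0
Checking all 9 assignments confirms none give a value below 0.00.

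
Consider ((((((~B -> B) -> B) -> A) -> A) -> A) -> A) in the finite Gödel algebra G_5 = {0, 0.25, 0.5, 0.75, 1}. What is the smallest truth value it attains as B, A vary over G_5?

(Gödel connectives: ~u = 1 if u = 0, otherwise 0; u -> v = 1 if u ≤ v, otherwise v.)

The minimum is attained at B = 0.25, A = 0.25:
  ~B: Gödel ¬ of 0.25 = 0 (operand ≠ 0)
  (~B -> B): 0 ≤ 0.25, so result = 1
  ((~B -> B) -> B): 1 > 0.25, so result = 0.25
  (((~B -> B) -> B) -> A): 0.25 ≤ 0.25, so result = 1
  ((((~B -> B) -> B) -> A) -> A): 1 > 0.25, so result = 0.25
  (((((~B -> B) -> B) -> A) -> A) -> A): 0.25 ≤ 0.25, so result = 1
  ((((((~B -> B) -> B) -> A) -> A) -> A) -> A): 1 > 0.25, so result = 0.25
Checking all 25 assignments confirms none give a value below 0.25.

0.25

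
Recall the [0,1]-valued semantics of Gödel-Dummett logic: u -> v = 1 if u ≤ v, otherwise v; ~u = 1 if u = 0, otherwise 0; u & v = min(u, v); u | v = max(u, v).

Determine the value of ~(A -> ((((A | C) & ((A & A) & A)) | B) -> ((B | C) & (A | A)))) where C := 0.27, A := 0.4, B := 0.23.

0.00

(A | C) = max(0.4, 0.27) = 0.4
(A & A) = min(0.4, 0.4) = 0.4
((A & A) & A) = min(0.4, 0.4) = 0.4
((A | C) & ((A & A) & A)) = min(0.4, 0.4) = 0.4
(((A | C) & ((A & A) & A)) | B) = max(0.4, 0.23) = 0.4
(B | C) = max(0.23, 0.27) = 0.27
(A | A) = max(0.4, 0.4) = 0.4
((B | C) & (A | A)) = min(0.27, 0.4) = 0.27
((((A | C) & ((A & A) & A)) | B) -> ((B | C) & (A | A))): 0.4 > 0.27, so result = 0.27
(A -> ((((A | C) & ((A & A) & A)) | B) -> ((B | C) & (A | A)))): 0.4 > 0.27, so result = 0.27
~(A -> ((((A | C) & ((A & A) & A)) | B) -> ((B | C) & (A | A)))): Gödel ¬ of 0.27 = 0 (operand ≠ 0)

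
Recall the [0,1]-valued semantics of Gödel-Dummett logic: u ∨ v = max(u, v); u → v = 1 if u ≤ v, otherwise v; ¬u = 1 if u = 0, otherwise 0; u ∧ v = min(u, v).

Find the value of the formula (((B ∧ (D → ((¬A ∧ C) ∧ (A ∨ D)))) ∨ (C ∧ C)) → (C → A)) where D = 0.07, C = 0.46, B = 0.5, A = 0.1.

0.10

¬A: Gödel ¬ of 0.1 = 0 (operand ≠ 0)
(¬A ∧ C) = min(0, 0.46) = 0
(A ∨ D) = max(0.1, 0.07) = 0.1
((¬A ∧ C) ∧ (A ∨ D)) = min(0, 0.1) = 0
(D → ((¬A ∧ C) ∧ (A ∨ D))): 0.07 > 0, so result = 0
(B ∧ (D → ((¬A ∧ C) ∧ (A ∨ D)))) = min(0.5, 0) = 0
(C ∧ C) = min(0.46, 0.46) = 0.46
((B ∧ (D → ((¬A ∧ C) ∧ (A ∨ D)))) ∨ (C ∧ C)) = max(0, 0.46) = 0.46
(C → A): 0.46 > 0.1, so result = 0.1
(((B ∧ (D → ((¬A ∧ C) ∧ (A ∨ D)))) ∨ (C ∧ C)) → (C → A)): 0.46 > 0.1, so result = 0.1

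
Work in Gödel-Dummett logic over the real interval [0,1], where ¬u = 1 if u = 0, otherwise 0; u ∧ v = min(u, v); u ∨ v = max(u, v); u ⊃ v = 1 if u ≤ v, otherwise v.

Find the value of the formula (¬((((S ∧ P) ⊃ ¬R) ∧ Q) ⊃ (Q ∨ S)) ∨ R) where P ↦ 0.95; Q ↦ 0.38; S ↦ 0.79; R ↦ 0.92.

0.92

(S ∧ P) = min(0.79, 0.95) = 0.79
¬R: Gödel ¬ of 0.92 = 0 (operand ≠ 0)
((S ∧ P) ⊃ ¬R): 0.79 > 0, so result = 0
(((S ∧ P) ⊃ ¬R) ∧ Q) = min(0, 0.38) = 0
(Q ∨ S) = max(0.38, 0.79) = 0.79
((((S ∧ P) ⊃ ¬R) ∧ Q) ⊃ (Q ∨ S)): 0 ≤ 0.79, so result = 1
¬((((S ∧ P) ⊃ ¬R) ∧ Q) ⊃ (Q ∨ S)): Gödel ¬ of 1 = 0 (operand ≠ 0)
(¬((((S ∧ P) ⊃ ¬R) ∧ Q) ⊃ (Q ∨ S)) ∨ R) = max(0, 0.92) = 0.92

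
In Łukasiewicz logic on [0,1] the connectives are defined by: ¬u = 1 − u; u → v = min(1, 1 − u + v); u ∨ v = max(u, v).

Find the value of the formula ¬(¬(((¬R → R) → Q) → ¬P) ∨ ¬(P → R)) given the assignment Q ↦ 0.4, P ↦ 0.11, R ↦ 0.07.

¬R: Łukasiewicz ¬ gives 1 − 0.07 = 0.93
(¬R → R): min(1, 1 − 0.93 + 0.07) = 0.14
((¬R → R) → Q): min(1, 1 − 0.14 + 0.4) = 1
¬P: Łukasiewicz ¬ gives 1 − 0.11 = 0.89
(((¬R → R) → Q) → ¬P): min(1, 1 − 1 + 0.89) = 0.89
¬(((¬R → R) → Q) → ¬P): Łukasiewicz ¬ gives 1 − 0.89 = 0.11
(P → R): min(1, 1 − 0.11 + 0.07) = 0.96
¬(P → R): Łukasiewicz ¬ gives 1 − 0.96 = 0.04
(¬(((¬R → R) → Q) → ¬P) ∨ ¬(P → R)) = max(0.11, 0.04) = 0.11
¬(¬(((¬R → R) → Q) → ¬P) ∨ ¬(P → R)): Łukasiewicz ¬ gives 1 − 0.11 = 0.89

0.89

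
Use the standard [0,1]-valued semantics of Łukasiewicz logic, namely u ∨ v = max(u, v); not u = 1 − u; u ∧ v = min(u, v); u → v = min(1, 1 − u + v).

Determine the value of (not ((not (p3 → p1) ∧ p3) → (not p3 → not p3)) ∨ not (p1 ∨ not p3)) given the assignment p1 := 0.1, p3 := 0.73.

(p3 → p1): min(1, 1 − 0.73 + 0.1) = 0.37
not (p3 → p1): Łukasiewicz ¬ gives 1 − 0.37 = 0.63
(not (p3 → p1) ∧ p3) = min(0.63, 0.73) = 0.63
not p3: Łukasiewicz ¬ gives 1 − 0.73 = 0.27
not p3: Łukasiewicz ¬ gives 1 − 0.73 = 0.27
(not p3 → not p3): min(1, 1 − 0.27 + 0.27) = 1
((not (p3 → p1) ∧ p3) → (not p3 → not p3)): min(1, 1 − 0.63 + 1) = 1
not ((not (p3 → p1) ∧ p3) → (not p3 → not p3)): Łukasiewicz ¬ gives 1 − 1 = 0
not p3: Łukasiewicz ¬ gives 1 − 0.73 = 0.27
(p1 ∨ not p3) = max(0.1, 0.27) = 0.27
not (p1 ∨ not p3): Łukasiewicz ¬ gives 1 − 0.27 = 0.73
(not ((not (p3 → p1) ∧ p3) → (not p3 → not p3)) ∨ not (p1 ∨ not p3)) = max(0, 0.73) = 0.73

0.73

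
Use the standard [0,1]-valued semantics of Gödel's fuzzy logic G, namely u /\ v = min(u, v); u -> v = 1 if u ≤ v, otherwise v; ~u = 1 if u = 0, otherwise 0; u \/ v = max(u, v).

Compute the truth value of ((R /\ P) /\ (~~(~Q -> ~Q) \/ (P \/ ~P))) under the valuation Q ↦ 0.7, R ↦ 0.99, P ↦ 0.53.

(R /\ P) = min(0.99, 0.53) = 0.53
~Q: Gödel ¬ of 0.7 = 0 (operand ≠ 0)
~Q: Gödel ¬ of 0.7 = 0 (operand ≠ 0)
(~Q -> ~Q): 0 ≤ 0, so result = 1
~(~Q -> ~Q): Gödel ¬ of 1 = 0 (operand ≠ 0)
~~(~Q -> ~Q): Gödel ¬ of 0 = 1 (operand is 0)
~P: Gödel ¬ of 0.53 = 0 (operand ≠ 0)
(P \/ ~P) = max(0.53, 0) = 0.53
(~~(~Q -> ~Q) \/ (P \/ ~P)) = max(1, 0.53) = 1
((R /\ P) /\ (~~(~Q -> ~Q) \/ (P \/ ~P))) = min(0.53, 1) = 0.53

0.53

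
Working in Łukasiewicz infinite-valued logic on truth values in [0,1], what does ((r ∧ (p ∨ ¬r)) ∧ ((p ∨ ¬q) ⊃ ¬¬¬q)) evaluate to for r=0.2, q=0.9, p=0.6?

¬r: Łukasiewicz ¬ gives 1 − 0.2 = 0.8
(p ∨ ¬r) = max(0.6, 0.8) = 0.8
(r ∧ (p ∨ ¬r)) = min(0.2, 0.8) = 0.2
¬q: Łukasiewicz ¬ gives 1 − 0.9 = 0.1
(p ∨ ¬q) = max(0.6, 0.1) = 0.6
¬q: Łukasiewicz ¬ gives 1 − 0.9 = 0.1
¬¬q: Łukasiewicz ¬ gives 1 − 0.1 = 0.9
¬¬¬q: Łukasiewicz ¬ gives 1 − 0.9 = 0.1
((p ∨ ¬q) ⊃ ¬¬¬q): min(1, 1 − 0.6 + 0.1) = 0.5
((r ∧ (p ∨ ¬r)) ∧ ((p ∨ ¬q) ⊃ ¬¬¬q)) = min(0.2, 0.5) = 0.2

0.20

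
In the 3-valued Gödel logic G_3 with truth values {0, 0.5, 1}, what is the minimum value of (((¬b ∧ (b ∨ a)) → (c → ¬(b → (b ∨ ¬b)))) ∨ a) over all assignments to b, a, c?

The minimum is attained at b = 0, a = 0.5, c = 0.5:
  ¬b: Gödel ¬ of 0 = 1 (operand is 0)
  (b ∨ a) = max(0, 0.5) = 0.5
  (¬b ∧ (b ∨ a)) = min(1, 0.5) = 0.5
  ¬b: Gödel ¬ of 0 = 1 (operand is 0)
  (b ∨ ¬b) = max(0, 1) = 1
  (b → (b ∨ ¬b)): 0 ≤ 1, so result = 1
  ¬(b → (b ∨ ¬b)): Gödel ¬ of 1 = 0 (operand ≠ 0)
  (c → ¬(b → (b ∨ ¬b))): 0.5 > 0, so result = 0
  ((¬b ∧ (b ∨ a)) → (c → ¬(b → (b ∨ ¬b)))): 0.5 > 0, so result = 0
  (((¬b ∧ (b ∨ a)) → (c → ¬(b → (b ∨ ¬b)))) ∨ a) = max(0, 0.5) = 0.5
Checking all 27 assignments confirms none give a value below 0.50.

0.50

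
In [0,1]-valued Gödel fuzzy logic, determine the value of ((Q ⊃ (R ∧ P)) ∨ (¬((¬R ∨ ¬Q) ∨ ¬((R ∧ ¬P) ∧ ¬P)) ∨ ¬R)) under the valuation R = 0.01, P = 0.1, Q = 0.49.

(R ∧ P) = min(0.01, 0.1) = 0.01
(Q ⊃ (R ∧ P)): 0.49 > 0.01, so result = 0.01
¬R: Gödel ¬ of 0.01 = 0 (operand ≠ 0)
¬Q: Gödel ¬ of 0.49 = 0 (operand ≠ 0)
(¬R ∨ ¬Q) = max(0, 0) = 0
¬P: Gödel ¬ of 0.1 = 0 (operand ≠ 0)
(R ∧ ¬P) = min(0.01, 0) = 0
¬P: Gödel ¬ of 0.1 = 0 (operand ≠ 0)
((R ∧ ¬P) ∧ ¬P) = min(0, 0) = 0
¬((R ∧ ¬P) ∧ ¬P): Gödel ¬ of 0 = 1 (operand is 0)
((¬R ∨ ¬Q) ∨ ¬((R ∧ ¬P) ∧ ¬P)) = max(0, 1) = 1
¬((¬R ∨ ¬Q) ∨ ¬((R ∧ ¬P) ∧ ¬P)): Gödel ¬ of 1 = 0 (operand ≠ 0)
¬R: Gödel ¬ of 0.01 = 0 (operand ≠ 0)
(¬((¬R ∨ ¬Q) ∨ ¬((R ∧ ¬P) ∧ ¬P)) ∨ ¬R) = max(0, 0) = 0
((Q ⊃ (R ∧ P)) ∨ (¬((¬R ∨ ¬Q) ∨ ¬((R ∧ ¬P) ∧ ¬P)) ∨ ¬R)) = max(0.01, 0) = 0.01

0.01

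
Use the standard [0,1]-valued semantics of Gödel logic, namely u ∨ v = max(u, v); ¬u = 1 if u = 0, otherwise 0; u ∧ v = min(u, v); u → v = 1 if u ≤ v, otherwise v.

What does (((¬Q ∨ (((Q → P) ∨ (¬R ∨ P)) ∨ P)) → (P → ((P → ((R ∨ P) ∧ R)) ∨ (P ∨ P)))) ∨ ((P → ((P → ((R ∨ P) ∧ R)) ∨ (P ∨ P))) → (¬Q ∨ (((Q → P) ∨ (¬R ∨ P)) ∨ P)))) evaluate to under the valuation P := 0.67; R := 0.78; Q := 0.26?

1.00

¬Q: Gödel ¬ of 0.26 = 0 (operand ≠ 0)
(Q → P): 0.26 ≤ 0.67, so result = 1
¬R: Gödel ¬ of 0.78 = 0 (operand ≠ 0)
(¬R ∨ P) = max(0, 0.67) = 0.67
((Q → P) ∨ (¬R ∨ P)) = max(1, 0.67) = 1
(((Q → P) ∨ (¬R ∨ P)) ∨ P) = max(1, 0.67) = 1
(¬Q ∨ (((Q → P) ∨ (¬R ∨ P)) ∨ P)) = max(0, 1) = 1
(R ∨ P) = max(0.78, 0.67) = 0.78
((R ∨ P) ∧ R) = min(0.78, 0.78) = 0.78
(P → ((R ∨ P) ∧ R)): 0.67 ≤ 0.78, so result = 1
(P ∨ P) = max(0.67, 0.67) = 0.67
((P → ((R ∨ P) ∧ R)) ∨ (P ∨ P)) = max(1, 0.67) = 1
(P → ((P → ((R ∨ P) ∧ R)) ∨ (P ∨ P))): 0.67 ≤ 1, so result = 1
((¬Q ∨ (((Q → P) ∨ (¬R ∨ P)) ∨ P)) → (P → ((P → ((R ∨ P) ∧ R)) ∨ (P ∨ P)))): 1 ≤ 1, so result = 1
(R ∨ P) = max(0.78, 0.67) = 0.78
((R ∨ P) ∧ R) = min(0.78, 0.78) = 0.78
(P → ((R ∨ P) ∧ R)): 0.67 ≤ 0.78, so result = 1
(P ∨ P) = max(0.67, 0.67) = 0.67
((P → ((R ∨ P) ∧ R)) ∨ (P ∨ P)) = max(1, 0.67) = 1
(P → ((P → ((R ∨ P) ∧ R)) ∨ (P ∨ P))): 0.67 ≤ 1, so result = 1
¬Q: Gödel ¬ of 0.26 = 0 (operand ≠ 0)
(Q → P): 0.26 ≤ 0.67, so result = 1
¬R: Gödel ¬ of 0.78 = 0 (operand ≠ 0)
(¬R ∨ P) = max(0, 0.67) = 0.67
((Q → P) ∨ (¬R ∨ P)) = max(1, 0.67) = 1
(((Q → P) ∨ (¬R ∨ P)) ∨ P) = max(1, 0.67) = 1
(¬Q ∨ (((Q → P) ∨ (¬R ∨ P)) ∨ P)) = max(0, 1) = 1
((P → ((P → ((R ∨ P) ∧ R)) ∨ (P ∨ P))) → (¬Q ∨ (((Q → P) ∨ (¬R ∨ P)) ∨ P))): 1 ≤ 1, so result = 1
(((¬Q ∨ (((Q → P) ∨ (¬R ∨ P)) ∨ P)) → (P → ((P → ((R ∨ P) ∧ R)) ∨ (P ∨ P)))) ∨ ((P → ((P → ((R ∨ P) ∧ R)) ∨ (P ∨ P))) → (¬Q ∨ (((Q → P) ∨ (¬R ∨ P)) ∨ P)))) = max(1, 1) = 1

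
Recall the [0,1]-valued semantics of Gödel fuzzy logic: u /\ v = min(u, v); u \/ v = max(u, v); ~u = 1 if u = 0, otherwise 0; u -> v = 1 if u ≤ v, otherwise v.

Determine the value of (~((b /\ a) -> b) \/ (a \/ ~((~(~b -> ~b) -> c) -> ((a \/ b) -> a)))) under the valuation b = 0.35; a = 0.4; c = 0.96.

0.40

(b /\ a) = min(0.35, 0.4) = 0.35
((b /\ a) -> b): 0.35 ≤ 0.35, so result = 1
~((b /\ a) -> b): Gödel ¬ of 1 = 0 (operand ≠ 0)
~b: Gödel ¬ of 0.35 = 0 (operand ≠ 0)
~b: Gödel ¬ of 0.35 = 0 (operand ≠ 0)
(~b -> ~b): 0 ≤ 0, so result = 1
~(~b -> ~b): Gödel ¬ of 1 = 0 (operand ≠ 0)
(~(~b -> ~b) -> c): 0 ≤ 0.96, so result = 1
(a \/ b) = max(0.4, 0.35) = 0.4
((a \/ b) -> a): 0.4 ≤ 0.4, so result = 1
((~(~b -> ~b) -> c) -> ((a \/ b) -> a)): 1 ≤ 1, so result = 1
~((~(~b -> ~b) -> c) -> ((a \/ b) -> a)): Gödel ¬ of 1 = 0 (operand ≠ 0)
(a \/ ~((~(~b -> ~b) -> c) -> ((a \/ b) -> a))) = max(0.4, 0) = 0.4
(~((b /\ a) -> b) \/ (a \/ ~((~(~b -> ~b) -> c) -> ((a \/ b) -> a)))) = max(0, 0.4) = 0.4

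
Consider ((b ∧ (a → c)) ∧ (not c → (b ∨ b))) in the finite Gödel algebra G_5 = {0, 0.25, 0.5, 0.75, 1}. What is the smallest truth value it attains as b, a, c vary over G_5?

0.00

The minimum is attained at b = 0, a = 0, c = 0:
  (a → c): 0 ≤ 0, so result = 1
  (b ∧ (a → c)) = min(0, 1) = 0
  not c: Gödel ¬ of 0 = 1 (operand is 0)
  (b ∨ b) = max(0, 0) = 0
  (not c → (b ∨ b)): 1 > 0, so result = 0
  ((b ∧ (a → c)) ∧ (not c → (b ∨ b))) = min(0, 0) = 0
Checking all 125 assignments confirms none give a value below 0.00.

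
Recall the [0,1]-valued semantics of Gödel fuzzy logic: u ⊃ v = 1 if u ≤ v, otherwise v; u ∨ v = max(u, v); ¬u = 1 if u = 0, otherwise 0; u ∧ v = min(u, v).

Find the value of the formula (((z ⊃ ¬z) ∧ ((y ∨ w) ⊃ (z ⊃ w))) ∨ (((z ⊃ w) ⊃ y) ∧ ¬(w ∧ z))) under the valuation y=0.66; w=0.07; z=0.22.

¬z: Gödel ¬ of 0.22 = 0 (operand ≠ 0)
(z ⊃ ¬z): 0.22 > 0, so result = 0
(y ∨ w) = max(0.66, 0.07) = 0.66
(z ⊃ w): 0.22 > 0.07, so result = 0.07
((y ∨ w) ⊃ (z ⊃ w)): 0.66 > 0.07, so result = 0.07
((z ⊃ ¬z) ∧ ((y ∨ w) ⊃ (z ⊃ w))) = min(0, 0.07) = 0
(z ⊃ w): 0.22 > 0.07, so result = 0.07
((z ⊃ w) ⊃ y): 0.07 ≤ 0.66, so result = 1
(w ∧ z) = min(0.07, 0.22) = 0.07
¬(w ∧ z): Gödel ¬ of 0.07 = 0 (operand ≠ 0)
(((z ⊃ w) ⊃ y) ∧ ¬(w ∧ z)) = min(1, 0) = 0
(((z ⊃ ¬z) ∧ ((y ∨ w) ⊃ (z ⊃ w))) ∨ (((z ⊃ w) ⊃ y) ∧ ¬(w ∧ z))) = max(0, 0) = 0

0.00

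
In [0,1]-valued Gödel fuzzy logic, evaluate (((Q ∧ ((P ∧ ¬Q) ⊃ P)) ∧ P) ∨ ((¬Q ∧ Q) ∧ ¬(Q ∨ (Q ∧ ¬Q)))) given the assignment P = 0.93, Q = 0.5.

¬Q: Gödel ¬ of 0.5 = 0 (operand ≠ 0)
(P ∧ ¬Q) = min(0.93, 0) = 0
((P ∧ ¬Q) ⊃ P): 0 ≤ 0.93, so result = 1
(Q ∧ ((P ∧ ¬Q) ⊃ P)) = min(0.5, 1) = 0.5
((Q ∧ ((P ∧ ¬Q) ⊃ P)) ∧ P) = min(0.5, 0.93) = 0.5
¬Q: Gödel ¬ of 0.5 = 0 (operand ≠ 0)
(¬Q ∧ Q) = min(0, 0.5) = 0
¬Q: Gödel ¬ of 0.5 = 0 (operand ≠ 0)
(Q ∧ ¬Q) = min(0.5, 0) = 0
(Q ∨ (Q ∧ ¬Q)) = max(0.5, 0) = 0.5
¬(Q ∨ (Q ∧ ¬Q)): Gödel ¬ of 0.5 = 0 (operand ≠ 0)
((¬Q ∧ Q) ∧ ¬(Q ∨ (Q ∧ ¬Q))) = min(0, 0) = 0
(((Q ∧ ((P ∧ ¬Q) ⊃ P)) ∧ P) ∨ ((¬Q ∧ Q) ∧ ¬(Q ∨ (Q ∧ ¬Q)))) = max(0.5, 0) = 0.5

0.50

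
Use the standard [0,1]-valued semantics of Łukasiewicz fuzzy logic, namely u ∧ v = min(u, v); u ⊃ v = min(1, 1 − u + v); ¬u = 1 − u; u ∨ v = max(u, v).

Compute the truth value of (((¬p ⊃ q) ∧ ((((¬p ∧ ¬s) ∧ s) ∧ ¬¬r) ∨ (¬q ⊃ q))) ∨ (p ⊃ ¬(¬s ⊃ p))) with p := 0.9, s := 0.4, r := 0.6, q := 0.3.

¬p: Łukasiewicz ¬ gives 1 − 0.9 = 0.1
(¬p ⊃ q): min(1, 1 − 0.1 + 0.3) = 1
¬p: Łukasiewicz ¬ gives 1 − 0.9 = 0.1
¬s: Łukasiewicz ¬ gives 1 − 0.4 = 0.6
(¬p ∧ ¬s) = min(0.1, 0.6) = 0.1
((¬p ∧ ¬s) ∧ s) = min(0.1, 0.4) = 0.1
¬r: Łukasiewicz ¬ gives 1 − 0.6 = 0.4
¬¬r: Łukasiewicz ¬ gives 1 − 0.4 = 0.6
(((¬p ∧ ¬s) ∧ s) ∧ ¬¬r) = min(0.1, 0.6) = 0.1
¬q: Łukasiewicz ¬ gives 1 − 0.3 = 0.7
(¬q ⊃ q): min(1, 1 − 0.7 + 0.3) = 0.6
((((¬p ∧ ¬s) ∧ s) ∧ ¬¬r) ∨ (¬q ⊃ q)) = max(0.1, 0.6) = 0.6
((¬p ⊃ q) ∧ ((((¬p ∧ ¬s) ∧ s) ∧ ¬¬r) ∨ (¬q ⊃ q))) = min(1, 0.6) = 0.6
¬s: Łukasiewicz ¬ gives 1 − 0.4 = 0.6
(¬s ⊃ p): min(1, 1 − 0.6 + 0.9) = 1
¬(¬s ⊃ p): Łukasiewicz ¬ gives 1 − 1 = 0
(p ⊃ ¬(¬s ⊃ p)): min(1, 1 − 0.9 + 0) = 0.1
(((¬p ⊃ q) ∧ ((((¬p ∧ ¬s) ∧ s) ∧ ¬¬r) ∨ (¬q ⊃ q))) ∨ (p ⊃ ¬(¬s ⊃ p))) = max(0.6, 0.1) = 0.6

0.60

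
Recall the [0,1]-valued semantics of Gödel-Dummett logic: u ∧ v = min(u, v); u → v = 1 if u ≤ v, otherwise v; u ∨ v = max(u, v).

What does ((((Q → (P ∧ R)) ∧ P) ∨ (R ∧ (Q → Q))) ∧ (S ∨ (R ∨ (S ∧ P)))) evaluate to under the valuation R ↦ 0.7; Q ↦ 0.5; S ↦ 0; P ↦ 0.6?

0.70

(P ∧ R) = min(0.6, 0.7) = 0.6
(Q → (P ∧ R)): 0.5 ≤ 0.6, so result = 1
((Q → (P ∧ R)) ∧ P) = min(1, 0.6) = 0.6
(Q → Q): 0.5 ≤ 0.5, so result = 1
(R ∧ (Q → Q)) = min(0.7, 1) = 0.7
(((Q → (P ∧ R)) ∧ P) ∨ (R ∧ (Q → Q))) = max(0.6, 0.7) = 0.7
(S ∧ P) = min(0, 0.6) = 0
(R ∨ (S ∧ P)) = max(0.7, 0) = 0.7
(S ∨ (R ∨ (S ∧ P))) = max(0, 0.7) = 0.7
((((Q → (P ∧ R)) ∧ P) ∨ (R ∧ (Q → Q))) ∧ (S ∨ (R ∨ (S ∧ P)))) = min(0.7, 0.7) = 0.7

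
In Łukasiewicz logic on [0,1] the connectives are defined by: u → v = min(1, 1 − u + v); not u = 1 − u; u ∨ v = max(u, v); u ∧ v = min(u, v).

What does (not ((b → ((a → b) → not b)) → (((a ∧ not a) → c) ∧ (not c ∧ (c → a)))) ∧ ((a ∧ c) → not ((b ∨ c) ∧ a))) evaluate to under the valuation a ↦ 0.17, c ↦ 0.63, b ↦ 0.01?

(a → b): min(1, 1 − 0.17 + 0.01) = 0.84
not b: Łukasiewicz ¬ gives 1 − 0.01 = 0.99
((a → b) → not b): min(1, 1 − 0.84 + 0.99) = 1
(b → ((a → b) → not b)): min(1, 1 − 0.01 + 1) = 1
not a: Łukasiewicz ¬ gives 1 − 0.17 = 0.83
(a ∧ not a) = min(0.17, 0.83) = 0.17
((a ∧ not a) → c): min(1, 1 − 0.17 + 0.63) = 1
not c: Łukasiewicz ¬ gives 1 − 0.63 = 0.37
(c → a): min(1, 1 − 0.63 + 0.17) = 0.54
(not c ∧ (c → a)) = min(0.37, 0.54) = 0.37
(((a ∧ not a) → c) ∧ (not c ∧ (c → a))) = min(1, 0.37) = 0.37
((b → ((a → b) → not b)) → (((a ∧ not a) → c) ∧ (not c ∧ (c → a)))): min(1, 1 − 1 + 0.37) = 0.37
not ((b → ((a → b) → not b)) → (((a ∧ not a) → c) ∧ (not c ∧ (c → a)))): Łukasiewicz ¬ gives 1 − 0.37 = 0.63
(a ∧ c) = min(0.17, 0.63) = 0.17
(b ∨ c) = max(0.01, 0.63) = 0.63
((b ∨ c) ∧ a) = min(0.63, 0.17) = 0.17
not ((b ∨ c) ∧ a): Łukasiewicz ¬ gives 1 − 0.17 = 0.83
((a ∧ c) → not ((b ∨ c) ∧ a)): min(1, 1 − 0.17 + 0.83) = 1
(not ((b → ((a → b) → not b)) → (((a ∧ not a) → c) ∧ (not c ∧ (c → a)))) ∧ ((a ∧ c) → not ((b ∨ c) ∧ a))) = min(0.63, 1) = 0.63

0.63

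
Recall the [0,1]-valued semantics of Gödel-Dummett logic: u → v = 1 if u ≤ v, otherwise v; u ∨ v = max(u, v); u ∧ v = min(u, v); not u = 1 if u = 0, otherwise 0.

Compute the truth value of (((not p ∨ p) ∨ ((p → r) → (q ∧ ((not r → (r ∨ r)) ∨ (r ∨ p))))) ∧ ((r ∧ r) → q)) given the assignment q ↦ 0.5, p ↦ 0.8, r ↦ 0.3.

1.00

not p: Gödel ¬ of 0.8 = 0 (operand ≠ 0)
(not p ∨ p) = max(0, 0.8) = 0.8
(p → r): 0.8 > 0.3, so result = 0.3
not r: Gödel ¬ of 0.3 = 0 (operand ≠ 0)
(r ∨ r) = max(0.3, 0.3) = 0.3
(not r → (r ∨ r)): 0 ≤ 0.3, so result = 1
(r ∨ p) = max(0.3, 0.8) = 0.8
((not r → (r ∨ r)) ∨ (r ∨ p)) = max(1, 0.8) = 1
(q ∧ ((not r → (r ∨ r)) ∨ (r ∨ p))) = min(0.5, 1) = 0.5
((p → r) → (q ∧ ((not r → (r ∨ r)) ∨ (r ∨ p)))): 0.3 ≤ 0.5, so result = 1
((not p ∨ p) ∨ ((p → r) → (q ∧ ((not r → (r ∨ r)) ∨ (r ∨ p))))) = max(0.8, 1) = 1
(r ∧ r) = min(0.3, 0.3) = 0.3
((r ∧ r) → q): 0.3 ≤ 0.5, so result = 1
(((not p ∨ p) ∨ ((p → r) → (q ∧ ((not r → (r ∨ r)) ∨ (r ∨ p))))) ∧ ((r ∧ r) → q)) = min(1, 1) = 1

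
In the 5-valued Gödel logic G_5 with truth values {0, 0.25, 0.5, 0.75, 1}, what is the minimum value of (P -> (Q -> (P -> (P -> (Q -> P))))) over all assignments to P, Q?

1.00

Every assignment gives 1. For instance at P = 0, Q = 0:
  (Q -> P): 0 ≤ 0, so result = 1
  (P -> (Q -> P)): 0 ≤ 1, so result = 1
  (P -> (P -> (Q -> P))): 0 ≤ 1, so result = 1
  (Q -> (P -> (P -> (Q -> P)))): 0 ≤ 1, so result = 1
  (P -> (Q -> (P -> (P -> (Q -> P))))): 0 ≤ 1, so result = 1
All 25 assignments give value 1 — the formula is a G_5-tautology.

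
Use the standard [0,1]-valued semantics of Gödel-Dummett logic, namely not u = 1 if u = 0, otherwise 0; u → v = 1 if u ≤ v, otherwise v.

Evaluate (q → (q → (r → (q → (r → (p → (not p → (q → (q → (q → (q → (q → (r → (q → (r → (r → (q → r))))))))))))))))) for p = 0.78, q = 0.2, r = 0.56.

1.00

not p: Gödel ¬ of 0.78 = 0 (operand ≠ 0)
(q → r): 0.2 ≤ 0.56, so result = 1
(r → (q → r)): 0.56 ≤ 1, so result = 1
(r → (r → (q → r))): 0.56 ≤ 1, so result = 1
(q → (r → (r → (q → r)))): 0.2 ≤ 1, so result = 1
(r → (q → (r → (r → (q → r))))): 0.56 ≤ 1, so result = 1
(q → (r → (q → (r → (r → (q → r)))))): 0.2 ≤ 1, so result = 1
(q → (q → (r → (q → (r → (r → (q → r))))))): 0.2 ≤ 1, so result = 1
(q → (q → (q → (r → (q → (r → (r → (q → r)))))))): 0.2 ≤ 1, so result = 1
(q → (q → (q → (q → (r → (q → (r → (r → (q → r))))))))): 0.2 ≤ 1, so result = 1
(q → (q → (q → (q → (q → (r → (q → (r → (r → (q → r)))))))))): 0.2 ≤ 1, so result = 1
(not p → (q → (q → (q → (q → (q → (r → (q → (r → (r → (q → r))))))))))): 0 ≤ 1, so result = 1
(p → (not p → (q → (q → (q → (q → (q → (r → (q → (r → (r → (q → r)))))))))))): 0.78 ≤ 1, so result = 1
(r → (p → (not p → (q → (q → (q → (q → (q → (r → (q → (r → (r → (q → r))))))))))))): 0.56 ≤ 1, so result = 1
(q → (r → (p → (not p → (q → (q → (q → (q → (q → (r → (q → (r → (r → (q → r)))))))))))))): 0.2 ≤ 1, so result = 1
(r → (q → (r → (p → (not p → (q → (q → (q → (q → (q → (r → (q → (r → (r → (q → r))))))))))))))): 0.56 ≤ 1, so result = 1
(q → (r → (q → (r → (p → (not p → (q → (q → (q → (q → (q → (r → (q → (r → (r → (q → r)))))))))))))))): 0.2 ≤ 1, so result = 1
(q → (q → (r → (q → (r → (p → (not p → (q → (q → (q → (q → (q → (r → (q → (r → (r → (q → r))))))))))))))))): 0.2 ≤ 1, so result = 1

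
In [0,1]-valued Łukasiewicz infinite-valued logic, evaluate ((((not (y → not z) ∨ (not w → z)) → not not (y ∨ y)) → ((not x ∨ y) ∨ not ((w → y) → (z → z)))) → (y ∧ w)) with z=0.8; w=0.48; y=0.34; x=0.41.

not z: Łukasiewicz ¬ gives 1 − 0.8 = 0.2
(y → not z): min(1, 1 − 0.34 + 0.2) = 0.86
not (y → not z): Łukasiewicz ¬ gives 1 − 0.86 = 0.14
not w: Łukasiewicz ¬ gives 1 − 0.48 = 0.52
(not w → z): min(1, 1 − 0.52 + 0.8) = 1
(not (y → not z) ∨ (not w → z)) = max(0.14, 1) = 1
(y ∨ y) = max(0.34, 0.34) = 0.34
not (y ∨ y): Łukasiewicz ¬ gives 1 − 0.34 = 0.66
not not (y ∨ y): Łukasiewicz ¬ gives 1 − 0.66 = 0.34
((not (y → not z) ∨ (not w → z)) → not not (y ∨ y)): min(1, 1 − 1 + 0.34) = 0.34
not x: Łukasiewicz ¬ gives 1 − 0.41 = 0.59
(not x ∨ y) = max(0.59, 0.34) = 0.59
(w → y): min(1, 1 − 0.48 + 0.34) = 0.86
(z → z): min(1, 1 − 0.8 + 0.8) = 1
((w → y) → (z → z)): min(1, 1 − 0.86 + 1) = 1
not ((w → y) → (z → z)): Łukasiewicz ¬ gives 1 − 1 = 0
((not x ∨ y) ∨ not ((w → y) → (z → z))) = max(0.59, 0) = 0.59
(((not (y → not z) ∨ (not w → z)) → not not (y ∨ y)) → ((not x ∨ y) ∨ not ((w → y) → (z → z)))): min(1, 1 − 0.34 + 0.59) = 1
(y ∧ w) = min(0.34, 0.48) = 0.34
((((not (y → not z) ∨ (not w → z)) → not not (y ∨ y)) → ((not x ∨ y) ∨ not ((w → y) → (z → z)))) → (y ∧ w)): min(1, 1 − 1 + 0.34) = 0.34

0.34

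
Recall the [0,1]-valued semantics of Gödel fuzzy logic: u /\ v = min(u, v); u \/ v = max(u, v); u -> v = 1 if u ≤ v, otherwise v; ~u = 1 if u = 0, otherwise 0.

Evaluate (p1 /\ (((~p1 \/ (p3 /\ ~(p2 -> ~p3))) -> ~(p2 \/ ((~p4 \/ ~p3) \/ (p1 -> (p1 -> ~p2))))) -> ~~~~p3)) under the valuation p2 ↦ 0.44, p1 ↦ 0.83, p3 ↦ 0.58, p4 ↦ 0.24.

~p1: Gödel ¬ of 0.83 = 0 (operand ≠ 0)
~p3: Gödel ¬ of 0.58 = 0 (operand ≠ 0)
(p2 -> ~p3): 0.44 > 0, so result = 0
~(p2 -> ~p3): Gödel ¬ of 0 = 1 (operand is 0)
(p3 /\ ~(p2 -> ~p3)) = min(0.58, 1) = 0.58
(~p1 \/ (p3 /\ ~(p2 -> ~p3))) = max(0, 0.58) = 0.58
~p4: Gödel ¬ of 0.24 = 0 (operand ≠ 0)
~p3: Gödel ¬ of 0.58 = 0 (operand ≠ 0)
(~p4 \/ ~p3) = max(0, 0) = 0
~p2: Gödel ¬ of 0.44 = 0 (operand ≠ 0)
(p1 -> ~p2): 0.83 > 0, so result = 0
(p1 -> (p1 -> ~p2)): 0.83 > 0, so result = 0
((~p4 \/ ~p3) \/ (p1 -> (p1 -> ~p2))) = max(0, 0) = 0
(p2 \/ ((~p4 \/ ~p3) \/ (p1 -> (p1 -> ~p2)))) = max(0.44, 0) = 0.44
~(p2 \/ ((~p4 \/ ~p3) \/ (p1 -> (p1 -> ~p2)))): Gödel ¬ of 0.44 = 0 (operand ≠ 0)
((~p1 \/ (p3 /\ ~(p2 -> ~p3))) -> ~(p2 \/ ((~p4 \/ ~p3) \/ (p1 -> (p1 -> ~p2))))): 0.58 > 0, so result = 0
~p3: Gödel ¬ of 0.58 = 0 (operand ≠ 0)
~~p3: Gödel ¬ of 0 = 1 (operand is 0)
~~~p3: Gödel ¬ of 1 = 0 (operand ≠ 0)
~~~~p3: Gödel ¬ of 0 = 1 (operand is 0)
(((~p1 \/ (p3 /\ ~(p2 -> ~p3))) -> ~(p2 \/ ((~p4 \/ ~p3) \/ (p1 -> (p1 -> ~p2))))) -> ~~~~p3): 0 ≤ 1, so result = 1
(p1 /\ (((~p1 \/ (p3 /\ ~(p2 -> ~p3))) -> ~(p2 \/ ((~p4 \/ ~p3) \/ (p1 -> (p1 -> ~p2))))) -> ~~~~p3)) = min(0.83, 1) = 0.83

0.83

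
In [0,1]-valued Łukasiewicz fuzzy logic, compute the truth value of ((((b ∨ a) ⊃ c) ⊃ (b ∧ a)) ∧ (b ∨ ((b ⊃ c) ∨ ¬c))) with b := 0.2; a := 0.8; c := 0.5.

(b ∨ a) = max(0.2, 0.8) = 0.8
((b ∨ a) ⊃ c): min(1, 1 − 0.8 + 0.5) = 0.7
(b ∧ a) = min(0.2, 0.8) = 0.2
(((b ∨ a) ⊃ c) ⊃ (b ∧ a)): min(1, 1 − 0.7 + 0.2) = 0.5
(b ⊃ c): min(1, 1 − 0.2 + 0.5) = 1
¬c: Łukasiewicz ¬ gives 1 − 0.5 = 0.5
((b ⊃ c) ∨ ¬c) = max(1, 0.5) = 1
(b ∨ ((b ⊃ c) ∨ ¬c)) = max(0.2, 1) = 1
((((b ∨ a) ⊃ c) ⊃ (b ∧ a)) ∧ (b ∨ ((b ⊃ c) ∨ ¬c))) = min(0.5, 1) = 0.5

0.50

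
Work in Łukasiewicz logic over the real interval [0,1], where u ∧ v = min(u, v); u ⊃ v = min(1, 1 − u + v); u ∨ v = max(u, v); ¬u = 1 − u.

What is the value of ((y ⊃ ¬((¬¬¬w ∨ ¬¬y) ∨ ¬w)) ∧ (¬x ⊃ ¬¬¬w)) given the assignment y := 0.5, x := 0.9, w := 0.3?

0.80

¬w: Łukasiewicz ¬ gives 1 − 0.3 = 0.7
¬¬w: Łukasiewicz ¬ gives 1 − 0.7 = 0.3
¬¬¬w: Łukasiewicz ¬ gives 1 − 0.3 = 0.7
¬y: Łukasiewicz ¬ gives 1 − 0.5 = 0.5
¬¬y: Łukasiewicz ¬ gives 1 − 0.5 = 0.5
(¬¬¬w ∨ ¬¬y) = max(0.7, 0.5) = 0.7
¬w: Łukasiewicz ¬ gives 1 − 0.3 = 0.7
((¬¬¬w ∨ ¬¬y) ∨ ¬w) = max(0.7, 0.7) = 0.7
¬((¬¬¬w ∨ ¬¬y) ∨ ¬w): Łukasiewicz ¬ gives 1 − 0.7 = 0.3
(y ⊃ ¬((¬¬¬w ∨ ¬¬y) ∨ ¬w)): min(1, 1 − 0.5 + 0.3) = 0.8
¬x: Łukasiewicz ¬ gives 1 − 0.9 = 0.1
¬w: Łukasiewicz ¬ gives 1 − 0.3 = 0.7
¬¬w: Łukasiewicz ¬ gives 1 − 0.7 = 0.3
¬¬¬w: Łukasiewicz ¬ gives 1 − 0.3 = 0.7
(¬x ⊃ ¬¬¬w): min(1, 1 − 0.1 + 0.7) = 1
((y ⊃ ¬((¬¬¬w ∨ ¬¬y) ∨ ¬w)) ∧ (¬x ⊃ ¬¬¬w)) = min(0.8, 1) = 0.8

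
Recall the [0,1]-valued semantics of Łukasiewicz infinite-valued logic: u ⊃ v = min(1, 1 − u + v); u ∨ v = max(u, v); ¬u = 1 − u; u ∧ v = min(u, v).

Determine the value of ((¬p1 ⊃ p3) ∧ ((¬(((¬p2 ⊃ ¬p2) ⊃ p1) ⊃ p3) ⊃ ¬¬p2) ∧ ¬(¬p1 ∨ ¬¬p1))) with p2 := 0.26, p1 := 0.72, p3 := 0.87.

¬p1: Łukasiewicz ¬ gives 1 − 0.72 = 0.28
(¬p1 ⊃ p3): min(1, 1 − 0.28 + 0.87) = 1
¬p2: Łukasiewicz ¬ gives 1 − 0.26 = 0.74
¬p2: Łukasiewicz ¬ gives 1 − 0.26 = 0.74
(¬p2 ⊃ ¬p2): min(1, 1 − 0.74 + 0.74) = 1
((¬p2 ⊃ ¬p2) ⊃ p1): min(1, 1 − 1 + 0.72) = 0.72
(((¬p2 ⊃ ¬p2) ⊃ p1) ⊃ p3): min(1, 1 − 0.72 + 0.87) = 1
¬(((¬p2 ⊃ ¬p2) ⊃ p1) ⊃ p3): Łukasiewicz ¬ gives 1 − 1 = 0
¬p2: Łukasiewicz ¬ gives 1 − 0.26 = 0.74
¬¬p2: Łukasiewicz ¬ gives 1 − 0.74 = 0.26
(¬(((¬p2 ⊃ ¬p2) ⊃ p1) ⊃ p3) ⊃ ¬¬p2): min(1, 1 − 0 + 0.26) = 1
¬p1: Łukasiewicz ¬ gives 1 − 0.72 = 0.28
¬p1: Łukasiewicz ¬ gives 1 − 0.72 = 0.28
¬¬p1: Łukasiewicz ¬ gives 1 − 0.28 = 0.72
(¬p1 ∨ ¬¬p1) = max(0.28, 0.72) = 0.72
¬(¬p1 ∨ ¬¬p1): Łukasiewicz ¬ gives 1 − 0.72 = 0.28
((¬(((¬p2 ⊃ ¬p2) ⊃ p1) ⊃ p3) ⊃ ¬¬p2) ∧ ¬(¬p1 ∨ ¬¬p1)) = min(1, 0.28) = 0.28
((¬p1 ⊃ p3) ∧ ((¬(((¬p2 ⊃ ¬p2) ⊃ p1) ⊃ p3) ⊃ ¬¬p2) ∧ ¬(¬p1 ∨ ¬¬p1))) = min(1, 0.28) = 0.28

0.28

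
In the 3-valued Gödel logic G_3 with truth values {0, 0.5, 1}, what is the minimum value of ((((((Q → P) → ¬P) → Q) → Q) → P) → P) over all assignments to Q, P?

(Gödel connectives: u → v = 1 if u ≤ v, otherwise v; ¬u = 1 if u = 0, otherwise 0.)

The minimum is attained at Q = 0, P = 0.5:
  (Q → P): 0 ≤ 0.5, so result = 1
  ¬P: Gödel ¬ of 0.5 = 0 (operand ≠ 0)
  ((Q → P) → ¬P): 1 > 0, so result = 0
  (((Q → P) → ¬P) → Q): 0 ≤ 0, so result = 1
  ((((Q → P) → ¬P) → Q) → Q): 1 > 0, so result = 0
  (((((Q → P) → ¬P) → Q) → Q) → P): 0 ≤ 0.5, so result = 1
  ((((((Q → P) → ¬P) → Q) → Q) → P) → P): 1 > 0.5, so result = 0.5
Checking all 9 assignments confirms none give a value below 0.50.

0.50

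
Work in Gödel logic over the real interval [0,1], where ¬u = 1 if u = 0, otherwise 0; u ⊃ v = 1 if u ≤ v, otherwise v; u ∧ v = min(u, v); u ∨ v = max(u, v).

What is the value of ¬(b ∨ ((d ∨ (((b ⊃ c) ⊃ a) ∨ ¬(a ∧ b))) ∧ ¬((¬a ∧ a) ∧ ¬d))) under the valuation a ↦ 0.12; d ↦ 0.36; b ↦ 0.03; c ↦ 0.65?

(b ⊃ c): 0.03 ≤ 0.65, so result = 1
((b ⊃ c) ⊃ a): 1 > 0.12, so result = 0.12
(a ∧ b) = min(0.12, 0.03) = 0.03
¬(a ∧ b): Gödel ¬ of 0.03 = 0 (operand ≠ 0)
(((b ⊃ c) ⊃ a) ∨ ¬(a ∧ b)) = max(0.12, 0) = 0.12
(d ∨ (((b ⊃ c) ⊃ a) ∨ ¬(a ∧ b))) = max(0.36, 0.12) = 0.36
¬a: Gödel ¬ of 0.12 = 0 (operand ≠ 0)
(¬a ∧ a) = min(0, 0.12) = 0
¬d: Gödel ¬ of 0.36 = 0 (operand ≠ 0)
((¬a ∧ a) ∧ ¬d) = min(0, 0) = 0
¬((¬a ∧ a) ∧ ¬d): Gödel ¬ of 0 = 1 (operand is 0)
((d ∨ (((b ⊃ c) ⊃ a) ∨ ¬(a ∧ b))) ∧ ¬((¬a ∧ a) ∧ ¬d)) = min(0.36, 1) = 0.36
(b ∨ ((d ∨ (((b ⊃ c) ⊃ a) ∨ ¬(a ∧ b))) ∧ ¬((¬a ∧ a) ∧ ¬d))) = max(0.03, 0.36) = 0.36
¬(b ∨ ((d ∨ (((b ⊃ c) ⊃ a) ∨ ¬(a ∧ b))) ∧ ¬((¬a ∧ a) ∧ ¬d))): Gödel ¬ of 0.36 = 0 (operand ≠ 0)

0.00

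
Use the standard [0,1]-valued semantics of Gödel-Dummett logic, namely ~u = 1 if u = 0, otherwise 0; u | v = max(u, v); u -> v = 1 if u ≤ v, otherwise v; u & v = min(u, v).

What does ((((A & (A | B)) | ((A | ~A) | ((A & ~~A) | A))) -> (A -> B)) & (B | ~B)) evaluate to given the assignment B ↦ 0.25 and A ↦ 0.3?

0.25

(A | B) = max(0.3, 0.25) = 0.3
(A & (A | B)) = min(0.3, 0.3) = 0.3
~A: Gödel ¬ of 0.3 = 0 (operand ≠ 0)
(A | ~A) = max(0.3, 0) = 0.3
~A: Gödel ¬ of 0.3 = 0 (operand ≠ 0)
~~A: Gödel ¬ of 0 = 1 (operand is 0)
(A & ~~A) = min(0.3, 1) = 0.3
((A & ~~A) | A) = max(0.3, 0.3) = 0.3
((A | ~A) | ((A & ~~A) | A)) = max(0.3, 0.3) = 0.3
((A & (A | B)) | ((A | ~A) | ((A & ~~A) | A))) = max(0.3, 0.3) = 0.3
(A -> B): 0.3 > 0.25, so result = 0.25
(((A & (A | B)) | ((A | ~A) | ((A & ~~A) | A))) -> (A -> B)): 0.3 > 0.25, so result = 0.25
~B: Gödel ¬ of 0.25 = 0 (operand ≠ 0)
(B | ~B) = max(0.25, 0) = 0.25
((((A & (A | B)) | ((A | ~A) | ((A & ~~A) | A))) -> (A -> B)) & (B | ~B)) = min(0.25, 0.25) = 0.25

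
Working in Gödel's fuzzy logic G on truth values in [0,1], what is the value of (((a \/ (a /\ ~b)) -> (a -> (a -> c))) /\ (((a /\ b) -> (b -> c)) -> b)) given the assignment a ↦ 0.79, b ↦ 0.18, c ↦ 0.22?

0.18

~b: Gödel ¬ of 0.18 = 0 (operand ≠ 0)
(a /\ ~b) = min(0.79, 0) = 0
(a \/ (a /\ ~b)) = max(0.79, 0) = 0.79
(a -> c): 0.79 > 0.22, so result = 0.22
(a -> (a -> c)): 0.79 > 0.22, so result = 0.22
((a \/ (a /\ ~b)) -> (a -> (a -> c))): 0.79 > 0.22, so result = 0.22
(a /\ b) = min(0.79, 0.18) = 0.18
(b -> c): 0.18 ≤ 0.22, so result = 1
((a /\ b) -> (b -> c)): 0.18 ≤ 1, so result = 1
(((a /\ b) -> (b -> c)) -> b): 1 > 0.18, so result = 0.18
(((a \/ (a /\ ~b)) -> (a -> (a -> c))) /\ (((a /\ b) -> (b -> c)) -> b)) = min(0.22, 0.18) = 0.18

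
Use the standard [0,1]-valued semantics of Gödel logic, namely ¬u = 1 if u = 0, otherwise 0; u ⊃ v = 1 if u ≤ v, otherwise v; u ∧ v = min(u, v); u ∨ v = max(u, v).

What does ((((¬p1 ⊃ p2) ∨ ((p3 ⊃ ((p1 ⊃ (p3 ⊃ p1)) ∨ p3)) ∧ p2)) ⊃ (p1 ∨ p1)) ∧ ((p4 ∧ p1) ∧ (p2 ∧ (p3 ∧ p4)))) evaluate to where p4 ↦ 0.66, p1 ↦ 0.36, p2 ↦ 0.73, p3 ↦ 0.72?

¬p1: Gödel ¬ of 0.36 = 0 (operand ≠ 0)
(¬p1 ⊃ p2): 0 ≤ 0.73, so result = 1
(p3 ⊃ p1): 0.72 > 0.36, so result = 0.36
(p1 ⊃ (p3 ⊃ p1)): 0.36 ≤ 0.36, so result = 1
((p1 ⊃ (p3 ⊃ p1)) ∨ p3) = max(1, 0.72) = 1
(p3 ⊃ ((p1 ⊃ (p3 ⊃ p1)) ∨ p3)): 0.72 ≤ 1, so result = 1
((p3 ⊃ ((p1 ⊃ (p3 ⊃ p1)) ∨ p3)) ∧ p2) = min(1, 0.73) = 0.73
((¬p1 ⊃ p2) ∨ ((p3 ⊃ ((p1 ⊃ (p3 ⊃ p1)) ∨ p3)) ∧ p2)) = max(1, 0.73) = 1
(p1 ∨ p1) = max(0.36, 0.36) = 0.36
(((¬p1 ⊃ p2) ∨ ((p3 ⊃ ((p1 ⊃ (p3 ⊃ p1)) ∨ p3)) ∧ p2)) ⊃ (p1 ∨ p1)): 1 > 0.36, so result = 0.36
(p4 ∧ p1) = min(0.66, 0.36) = 0.36
(p3 ∧ p4) = min(0.72, 0.66) = 0.66
(p2 ∧ (p3 ∧ p4)) = min(0.73, 0.66) = 0.66
((p4 ∧ p1) ∧ (p2 ∧ (p3 ∧ p4))) = min(0.36, 0.66) = 0.36
((((¬p1 ⊃ p2) ∨ ((p3 ⊃ ((p1 ⊃ (p3 ⊃ p1)) ∨ p3)) ∧ p2)) ⊃ (p1 ∨ p1)) ∧ ((p4 ∧ p1) ∧ (p2 ∧ (p3 ∧ p4)))) = min(0.36, 0.36) = 0.36

0.36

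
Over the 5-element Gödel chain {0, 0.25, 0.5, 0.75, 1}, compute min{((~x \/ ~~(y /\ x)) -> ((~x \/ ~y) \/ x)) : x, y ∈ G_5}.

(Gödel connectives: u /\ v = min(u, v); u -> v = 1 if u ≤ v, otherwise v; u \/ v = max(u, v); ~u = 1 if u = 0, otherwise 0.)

The minimum is attained at x = 0.25, y = 0.25:
  ~x: Gödel ¬ of 0.25 = 0 (operand ≠ 0)
  (y /\ x) = min(0.25, 0.25) = 0.25
  ~(y /\ x): Gödel ¬ of 0.25 = 0 (operand ≠ 0)
  ~~(y /\ x): Gödel ¬ of 0 = 1 (operand is 0)
  (~x \/ ~~(y /\ x)) = max(0, 1) = 1
  ~x: Gödel ¬ of 0.25 = 0 (operand ≠ 0)
  ~y: Gödel ¬ of 0.25 = 0 (operand ≠ 0)
  (~x \/ ~y) = max(0, 0) = 0
  ((~x \/ ~y) \/ x) = max(0, 0.25) = 0.25
  ((~x \/ ~~(y /\ x)) -> ((~x \/ ~y) \/ x)): 1 > 0.25, so result = 0.25
Checking all 25 assignments confirms none give a value below 0.25.

0.25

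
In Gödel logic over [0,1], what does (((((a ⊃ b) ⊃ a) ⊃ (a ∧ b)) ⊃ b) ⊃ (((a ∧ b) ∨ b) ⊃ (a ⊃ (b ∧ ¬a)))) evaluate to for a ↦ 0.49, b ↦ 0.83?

(a ⊃ b): 0.49 ≤ 0.83, so result = 1
((a ⊃ b) ⊃ a): 1 > 0.49, so result = 0.49
(a ∧ b) = min(0.49, 0.83) = 0.49
(((a ⊃ b) ⊃ a) ⊃ (a ∧ b)): 0.49 ≤ 0.49, so result = 1
((((a ⊃ b) ⊃ a) ⊃ (a ∧ b)) ⊃ b): 1 > 0.83, so result = 0.83
(a ∧ b) = min(0.49, 0.83) = 0.49
((a ∧ b) ∨ b) = max(0.49, 0.83) = 0.83
¬a: Gödel ¬ of 0.49 = 0 (operand ≠ 0)
(b ∧ ¬a) = min(0.83, 0) = 0
(a ⊃ (b ∧ ¬a)): 0.49 > 0, so result = 0
(((a ∧ b) ∨ b) ⊃ (a ⊃ (b ∧ ¬a))): 0.83 > 0, so result = 0
(((((a ⊃ b) ⊃ a) ⊃ (a ∧ b)) ⊃ b) ⊃ (((a ∧ b) ∨ b) ⊃ (a ⊃ (b ∧ ¬a)))): 0.83 > 0, so result = 0

0.00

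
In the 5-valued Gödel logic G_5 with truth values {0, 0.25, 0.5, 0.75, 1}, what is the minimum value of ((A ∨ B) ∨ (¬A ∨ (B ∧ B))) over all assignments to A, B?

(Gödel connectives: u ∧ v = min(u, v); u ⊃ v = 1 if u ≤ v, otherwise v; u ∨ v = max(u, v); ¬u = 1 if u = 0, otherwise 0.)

The minimum is attained at A = 0.25, B = 0:
  (A ∨ B) = max(0.25, 0) = 0.25
  ¬A: Gödel ¬ of 0.25 = 0 (operand ≠ 0)
  (B ∧ B) = min(0, 0) = 0
  (¬A ∨ (B ∧ B)) = max(0, 0) = 0
  ((A ∨ B) ∨ (¬A ∨ (B ∧ B))) = max(0.25, 0) = 0.25
Checking all 25 assignments confirms none give a value below 0.25.

0.25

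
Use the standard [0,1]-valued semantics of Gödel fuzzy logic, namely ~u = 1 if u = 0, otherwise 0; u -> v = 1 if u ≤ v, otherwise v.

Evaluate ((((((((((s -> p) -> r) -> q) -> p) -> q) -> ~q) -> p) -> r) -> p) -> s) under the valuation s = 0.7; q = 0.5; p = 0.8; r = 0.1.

(s -> p): 0.7 ≤ 0.8, so result = 1
((s -> p) -> r): 1 > 0.1, so result = 0.1
(((s -> p) -> r) -> q): 0.1 ≤ 0.5, so result = 1
((((s -> p) -> r) -> q) -> p): 1 > 0.8, so result = 0.8
(((((s -> p) -> r) -> q) -> p) -> q): 0.8 > 0.5, so result = 0.5
~q: Gödel ¬ of 0.5 = 0 (operand ≠ 0)
((((((s -> p) -> r) -> q) -> p) -> q) -> ~q): 0.5 > 0, so result = 0
(((((((s -> p) -> r) -> q) -> p) -> q) -> ~q) -> p): 0 ≤ 0.8, so result = 1
((((((((s -> p) -> r) -> q) -> p) -> q) -> ~q) -> p) -> r): 1 > 0.1, so result = 0.1
(((((((((s -> p) -> r) -> q) -> p) -> q) -> ~q) -> p) -> r) -> p): 0.1 ≤ 0.8, so result = 1
((((((((((s -> p) -> r) -> q) -> p) -> q) -> ~q) -> p) -> r) -> p) -> s): 1 > 0.7, so result = 0.7

0.70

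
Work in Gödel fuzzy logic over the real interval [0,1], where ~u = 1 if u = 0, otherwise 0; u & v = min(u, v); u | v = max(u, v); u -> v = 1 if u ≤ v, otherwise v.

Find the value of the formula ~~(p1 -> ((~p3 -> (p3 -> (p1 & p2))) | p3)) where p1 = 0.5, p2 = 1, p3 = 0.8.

~p3: Gödel ¬ of 0.8 = 0 (operand ≠ 0)
(p1 & p2) = min(0.5, 1) = 0.5
(p3 -> (p1 & p2)): 0.8 > 0.5, so result = 0.5
(~p3 -> (p3 -> (p1 & p2))): 0 ≤ 0.5, so result = 1
((~p3 -> (p3 -> (p1 & p2))) | p3) = max(1, 0.8) = 1
(p1 -> ((~p3 -> (p3 -> (p1 & p2))) | p3)): 0.5 ≤ 1, so result = 1
~(p1 -> ((~p3 -> (p3 -> (p1 & p2))) | p3)): Gödel ¬ of 1 = 0 (operand ≠ 0)
~~(p1 -> ((~p3 -> (p3 -> (p1 & p2))) | p3)): Gödel ¬ of 0 = 1 (operand is 0)

1.00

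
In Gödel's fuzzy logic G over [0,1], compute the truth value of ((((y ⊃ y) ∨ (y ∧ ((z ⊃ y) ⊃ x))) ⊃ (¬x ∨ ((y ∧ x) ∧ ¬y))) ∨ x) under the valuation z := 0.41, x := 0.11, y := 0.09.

(y ⊃ y): 0.09 ≤ 0.09, so result = 1
(z ⊃ y): 0.41 > 0.09, so result = 0.09
((z ⊃ y) ⊃ x): 0.09 ≤ 0.11, so result = 1
(y ∧ ((z ⊃ y) ⊃ x)) = min(0.09, 1) = 0.09
((y ⊃ y) ∨ (y ∧ ((z ⊃ y) ⊃ x))) = max(1, 0.09) = 1
¬x: Gödel ¬ of 0.11 = 0 (operand ≠ 0)
(y ∧ x) = min(0.09, 0.11) = 0.09
¬y: Gödel ¬ of 0.09 = 0 (operand ≠ 0)
((y ∧ x) ∧ ¬y) = min(0.09, 0) = 0
(¬x ∨ ((y ∧ x) ∧ ¬y)) = max(0, 0) = 0
(((y ⊃ y) ∨ (y ∧ ((z ⊃ y) ⊃ x))) ⊃ (¬x ∨ ((y ∧ x) ∧ ¬y))): 1 > 0, so result = 0
((((y ⊃ y) ∨ (y ∧ ((z ⊃ y) ⊃ x))) ⊃ (¬x ∨ ((y ∧ x) ∧ ¬y))) ∨ x) = max(0, 0.11) = 0.11

0.11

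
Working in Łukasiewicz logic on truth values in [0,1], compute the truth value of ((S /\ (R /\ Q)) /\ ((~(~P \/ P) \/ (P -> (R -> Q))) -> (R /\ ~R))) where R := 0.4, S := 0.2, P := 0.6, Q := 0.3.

0.20

(R /\ Q) = min(0.4, 0.3) = 0.3
(S /\ (R /\ Q)) = min(0.2, 0.3) = 0.2
~P: Łukasiewicz ¬ gives 1 − 0.6 = 0.4
(~P \/ P) = max(0.4, 0.6) = 0.6
~(~P \/ P): Łukasiewicz ¬ gives 1 − 0.6 = 0.4
(R -> Q): min(1, 1 − 0.4 + 0.3) = 0.9
(P -> (R -> Q)): min(1, 1 − 0.6 + 0.9) = 1
(~(~P \/ P) \/ (P -> (R -> Q))) = max(0.4, 1) = 1
~R: Łukasiewicz ¬ gives 1 − 0.4 = 0.6
(R /\ ~R) = min(0.4, 0.6) = 0.4
((~(~P \/ P) \/ (P -> (R -> Q))) -> (R /\ ~R)): min(1, 1 − 1 + 0.4) = 0.4
((S /\ (R /\ Q)) /\ ((~(~P \/ P) \/ (P -> (R -> Q))) -> (R /\ ~R))) = min(0.2, 0.4) = 0.2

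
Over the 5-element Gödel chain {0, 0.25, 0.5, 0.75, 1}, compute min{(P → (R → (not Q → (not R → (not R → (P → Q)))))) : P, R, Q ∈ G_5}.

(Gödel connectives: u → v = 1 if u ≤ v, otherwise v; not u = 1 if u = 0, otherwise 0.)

1.00

Every assignment gives 1. For instance at P = 0, R = 0, Q = 0:
  not Q: Gödel ¬ of 0 = 1 (operand is 0)
  not R: Gödel ¬ of 0 = 1 (operand is 0)
  not R: Gödel ¬ of 0 = 1 (operand is 0)
  (P → Q): 0 ≤ 0, so result = 1
  (not R → (P → Q)): 1 ≤ 1, so result = 1
  (not R → (not R → (P → Q))): 1 ≤ 1, so result = 1
  (not Q → (not R → (not R → (P → Q)))): 1 ≤ 1, so result = 1
  (R → (not Q → (not R → (not R → (P → Q))))): 0 ≤ 1, so result = 1
  (P → (R → (not Q → (not R → (not R → (P → Q)))))): 0 ≤ 1, so result = 1
All 125 assignments give value 1 — the formula is a G_5-tautology.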